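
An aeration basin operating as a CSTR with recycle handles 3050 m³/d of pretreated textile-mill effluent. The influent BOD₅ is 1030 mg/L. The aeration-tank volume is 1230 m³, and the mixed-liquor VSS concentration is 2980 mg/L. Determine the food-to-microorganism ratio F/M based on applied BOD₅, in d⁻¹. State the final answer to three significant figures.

F/M = applied load / biomass = Q·S₀/(V·X) = 3050 × 1030 / (1230 × 2980) = 0.8571 d⁻¹.

F/M ≈ 0.857 d⁻¹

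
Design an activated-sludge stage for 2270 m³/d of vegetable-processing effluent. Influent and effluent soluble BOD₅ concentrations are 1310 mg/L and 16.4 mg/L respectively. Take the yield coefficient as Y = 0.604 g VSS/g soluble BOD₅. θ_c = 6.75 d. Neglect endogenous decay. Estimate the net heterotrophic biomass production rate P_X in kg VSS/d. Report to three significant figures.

With endogenous decay neglected, the observed yield equals the true yield: Y_obs = Y = 0.604 g VSS/g soluble BOD₅.
Substrate removed = Q·(S₀ − S) = 2270 m³/d × (1310 − 16.4) g/m³ = 2.94×10^6 g/d = 2936 kg/d.
So the net sludge growth is P_X = 0.6040 × 2936 = 1774 kg VSS/d.

P_X ≈ 1770 kg VSS/d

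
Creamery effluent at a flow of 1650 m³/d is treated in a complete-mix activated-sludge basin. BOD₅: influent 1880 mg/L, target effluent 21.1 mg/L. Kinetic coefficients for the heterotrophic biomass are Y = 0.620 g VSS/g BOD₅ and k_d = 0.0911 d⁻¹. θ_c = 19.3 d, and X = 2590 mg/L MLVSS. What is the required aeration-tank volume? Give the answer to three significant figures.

Steady-state biomass mass balance: V·X·(1 + k_d·θ_c) = Y·Q·(S₀ − S)·θ_c, so V = 0.620 × 1650 × (1880 − 21.1) × 19.3 / [2590 × (1 + 0.0911 × 19.3)] = 3.67×10^7 / 7144 = 5138 m³.

V ≈ 5140 m³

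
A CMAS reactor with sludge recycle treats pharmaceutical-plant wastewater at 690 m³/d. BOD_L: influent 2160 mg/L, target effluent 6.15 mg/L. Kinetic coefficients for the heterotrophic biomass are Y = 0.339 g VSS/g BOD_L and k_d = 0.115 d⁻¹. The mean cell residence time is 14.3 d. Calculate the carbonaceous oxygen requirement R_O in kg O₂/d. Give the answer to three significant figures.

The observed yield is Y_obs = Y/(1 + k_d·θ_c) = 0.339 / (1 + 0.115 × 14.3) = 0.339 / 2.644 = 0.1282 g VSS per g BOD_L removed.
ΔS = 2160 − 6.15 = 2154 mg/L, so the substrate removal rate is 690 × 2154/1000 = 1486 kg BOD_L/d.
Net sludge production P_X = 0.1282 × 1486 = 190.5 kg VSS/d.
Carbonaceous O₂ demand = substrate oxidised − cell-mass equivalent = 1486 − 1.42 × 190.5 = 1216 kg O₂/d.

R_O ≈ 1220 kg O₂/d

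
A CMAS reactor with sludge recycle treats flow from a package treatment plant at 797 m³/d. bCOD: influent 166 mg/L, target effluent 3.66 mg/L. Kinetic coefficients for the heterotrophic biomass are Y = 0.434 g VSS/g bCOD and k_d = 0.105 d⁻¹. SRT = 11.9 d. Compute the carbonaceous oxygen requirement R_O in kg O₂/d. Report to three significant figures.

R_O ≈ 93.9 kg O₂/d

Y_obs = Y / (1 + k_d θ_c) = 0.434 / (1 + 0.105 × 11.9) = 0.434 / 2.250 = 0.1929.
ΔS = 166 − 3.66 = 162.3 mg/L, so the substrate removal rate is 797 × 162.3/1000 = 129.4 kg bCOD/d.
P_X = Y_obs·Q·(S₀ − S) = 0.1929 × 129.4 = 24.96 kg VSS/d.
Carbonaceous O₂ demand = substrate oxidised − cell-mass equivalent = 129.4 − 1.42 × 24.96 = 93.94 kg O₂/d.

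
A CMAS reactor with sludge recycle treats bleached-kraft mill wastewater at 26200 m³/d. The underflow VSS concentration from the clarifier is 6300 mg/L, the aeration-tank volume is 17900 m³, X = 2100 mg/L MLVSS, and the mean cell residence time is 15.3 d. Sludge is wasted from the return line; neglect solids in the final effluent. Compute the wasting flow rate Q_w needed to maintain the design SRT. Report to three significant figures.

Q_w ≈ 390 m³/d

θ_c = V·X/(Q_w·X_r) when wasting from the recycle, so Q_w = V·X/(θ_c·X_r) = 17900 × 2100 / (15.3 × 6300) = 390.0 m³/d.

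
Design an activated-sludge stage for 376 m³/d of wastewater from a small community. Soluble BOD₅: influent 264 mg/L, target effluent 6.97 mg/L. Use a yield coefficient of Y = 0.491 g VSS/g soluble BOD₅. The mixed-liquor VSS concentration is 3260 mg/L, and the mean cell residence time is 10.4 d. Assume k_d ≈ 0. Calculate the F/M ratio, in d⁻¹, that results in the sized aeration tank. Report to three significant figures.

Biomass mass balance (decay neglected): V·X = Y·Q·(S₀ − S)·θ_c, so V = 0.491 × 376 × (264 − 6.97) × 10.4 / 3260 = 151.4 m³.
F/M = applied load / biomass = Q·S₀/(V·X) = 376 × 264 / (151.4 × 3260) = 0.2011 d⁻¹.

F/M ≈ 0.201 d⁻¹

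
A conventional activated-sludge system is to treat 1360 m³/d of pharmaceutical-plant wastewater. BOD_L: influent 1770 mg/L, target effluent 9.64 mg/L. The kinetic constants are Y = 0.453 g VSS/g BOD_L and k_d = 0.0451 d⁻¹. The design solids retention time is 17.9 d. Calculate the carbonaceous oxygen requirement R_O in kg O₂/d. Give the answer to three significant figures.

R_O ≈ 1540 kg O₂/d

Correct the yield for decay: Y_obs = Y/(1 + k_d θ_c) = 0.453 / (1 + 0.0451 × 17.9) = 0.453 / 1.807 = 0.2507.
ΔS = 1770 − 9.64 = 1760 mg/L, so the substrate removal rate is 1360 × 1760/1000 = 2394 kg BOD_L/d.
P_X = Y_obs·Q·(S₀ − S) = 0.2507 × 2394 = 600.1 kg VSS/d.
R_O = Q·(S₀ − S) − 1.42·P_X = 2394 − 1.42 × 600.1 = 1542 kg O₂/d.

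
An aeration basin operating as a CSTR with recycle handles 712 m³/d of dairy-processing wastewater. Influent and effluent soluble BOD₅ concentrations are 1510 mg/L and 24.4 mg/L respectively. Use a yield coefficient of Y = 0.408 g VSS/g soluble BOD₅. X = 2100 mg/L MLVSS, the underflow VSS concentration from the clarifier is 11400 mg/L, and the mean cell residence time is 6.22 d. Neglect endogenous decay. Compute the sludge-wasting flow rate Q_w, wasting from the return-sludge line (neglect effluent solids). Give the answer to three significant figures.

Q_w ≈ 37.9 m³/d

Biomass mass balance (decay neglected): V·X = Y·Q·(S₀ − S)·θ_c, so V = 0.408 × 712 × (1510 − 24.4) × 6.22 / 2100 = 1278 m³.
Q_w = (V·X)/(θ_c X_r) = 1278 × 2100 / (6.22 × 11400) = 37.86 m³/d.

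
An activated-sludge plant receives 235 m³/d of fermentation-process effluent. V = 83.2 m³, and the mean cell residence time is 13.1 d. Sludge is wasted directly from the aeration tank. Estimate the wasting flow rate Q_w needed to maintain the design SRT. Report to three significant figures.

With mixed-liquor wasting, θ_c = V/Q_w, so Q_w = V/θ_c = 83.20/13.1 = 6.351 m³/d.

Q_w ≈ 6.35 m³/d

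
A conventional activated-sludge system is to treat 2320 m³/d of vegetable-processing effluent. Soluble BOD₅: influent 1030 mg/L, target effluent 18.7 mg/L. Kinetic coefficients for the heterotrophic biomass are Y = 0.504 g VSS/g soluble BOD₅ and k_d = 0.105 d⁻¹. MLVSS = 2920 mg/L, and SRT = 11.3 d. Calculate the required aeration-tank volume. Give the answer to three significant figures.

V ≈ 2090 m³

Steady-state biomass mass balance: V·X·(1 + k_d·θ_c) = Y·Q·(S₀ − S)·θ_c, so V = 0.504 × 2320 × (1030 − 18.7) × 11.3 / [2920 × (1 + 0.105 × 11.3)] = 1.34×10^7 / 6385 = 2093 m³.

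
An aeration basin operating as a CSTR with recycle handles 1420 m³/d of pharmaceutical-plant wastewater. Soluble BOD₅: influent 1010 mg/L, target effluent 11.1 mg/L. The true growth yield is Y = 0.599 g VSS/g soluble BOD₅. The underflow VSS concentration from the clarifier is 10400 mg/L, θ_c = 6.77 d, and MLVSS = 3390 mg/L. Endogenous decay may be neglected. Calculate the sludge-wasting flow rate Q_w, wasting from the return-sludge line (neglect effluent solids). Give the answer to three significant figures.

Biomass mass balance (decay neglected): V·X = Y·Q·(S₀ − S)·θ_c, so V = 0.599 × 1420 × (1010 − 11.1) × 6.77 / 3390 = 1697 m³.
Wasting from the return line (neglecting effluent solids): Q_w = V·X / (θ_c·X_r) = 1697 × 3390 / (6.77 × 10400) = 81.70 m³/d.

Q_w ≈ 81.7 m³/d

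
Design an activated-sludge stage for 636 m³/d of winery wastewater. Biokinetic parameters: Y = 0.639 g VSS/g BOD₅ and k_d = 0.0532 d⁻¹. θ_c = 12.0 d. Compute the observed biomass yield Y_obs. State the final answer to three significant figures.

Y_obs ≈ 0.390 g VSS/g BOD₅

The observed yield is Y_obs = Y/(1 + k_d·θ_c) = 0.639 / (1 + 0.0532 × 12.0) = 0.639 / 1.638 = 0.3900 g VSS per g BOD₅ removed.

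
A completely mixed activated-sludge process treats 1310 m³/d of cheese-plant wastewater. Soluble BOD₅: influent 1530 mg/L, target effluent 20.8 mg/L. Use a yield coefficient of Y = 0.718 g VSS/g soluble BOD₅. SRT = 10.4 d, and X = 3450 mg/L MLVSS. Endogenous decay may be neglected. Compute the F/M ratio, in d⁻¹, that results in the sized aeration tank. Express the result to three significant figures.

With k_d = 0 the design equation reduces to V = Y Q (S₀−S) θ_c / X = 0.718 × 1310 × (1530 − 20.8) × 10.4 / 3450 = 4279 m³.
Food-to-microorganism ratio F/M = Q S₀ / (V X) = 1310 × 1530 / (4279 × 3450) = 0.1358 d⁻¹.

F/M ≈ 0.136 d⁻¹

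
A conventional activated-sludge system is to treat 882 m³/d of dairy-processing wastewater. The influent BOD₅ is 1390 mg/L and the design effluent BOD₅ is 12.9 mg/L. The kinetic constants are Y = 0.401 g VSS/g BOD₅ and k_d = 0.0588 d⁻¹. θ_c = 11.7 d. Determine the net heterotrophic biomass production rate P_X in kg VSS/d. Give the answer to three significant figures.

P_X ≈ 289 kg VSS/d

Y_obs = Y / (1 + k_d θ_c) = 0.401 / (1 + 0.0588 × 11.7) = 0.401 / 1.688 = 0.2376.
Mass of BOD₅ removed per day: Q(S₀ − S) = 882 × 1377 g/m³ = 1215 kg/d.
So the net sludge growth is P_X = 0.2376 × 1215 = 288.5 kg VSS/d.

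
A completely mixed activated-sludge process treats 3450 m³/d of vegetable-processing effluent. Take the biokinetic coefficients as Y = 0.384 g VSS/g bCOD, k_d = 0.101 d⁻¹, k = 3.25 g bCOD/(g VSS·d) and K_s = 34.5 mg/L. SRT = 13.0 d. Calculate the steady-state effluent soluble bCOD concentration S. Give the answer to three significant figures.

Effluent substrate depends only on kinetics and SRT: S = K_s(1 + k_d θ_c) / [θ_c(Yk − k_d) − 1] = 34.5 × (1 + 0.101 × 13.0) / [13.0 × (0.384 × 3.25 − 0.101) − 1] = 79.80 / 13.91 = 5.736 mg/L.

S ≈ 5.74 mg/L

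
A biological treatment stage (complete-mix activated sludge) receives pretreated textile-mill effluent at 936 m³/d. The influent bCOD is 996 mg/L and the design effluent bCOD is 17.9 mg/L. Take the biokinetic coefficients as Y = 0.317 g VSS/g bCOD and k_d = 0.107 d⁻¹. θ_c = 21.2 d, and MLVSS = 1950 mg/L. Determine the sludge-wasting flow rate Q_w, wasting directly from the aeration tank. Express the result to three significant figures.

Q_w ≈ 45.5 m³/d

From the SRT design equation V = Y Q (S₀−S) θ_c / [X (1 + k_d θ_c)] = 0.317 × 936 × (996 − 17.9) × 21.2 / [1950 × (1 + 0.107 × 21.2)] = 6.15×10^6 / 6373 = 965.3 m³.
For wasting at MLVSS concentration, Q_w = V/θ_c = 965.3/21.2 = 45.54 m³/d.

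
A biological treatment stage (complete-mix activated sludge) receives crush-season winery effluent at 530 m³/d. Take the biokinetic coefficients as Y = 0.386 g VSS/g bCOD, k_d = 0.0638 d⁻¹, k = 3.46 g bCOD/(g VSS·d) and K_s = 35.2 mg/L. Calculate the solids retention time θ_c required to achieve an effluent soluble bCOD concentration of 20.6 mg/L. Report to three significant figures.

θ_c ≈ 2.33 d

Specific growth rate at S = 20.6 mg/L: μ = YkS/(K_s+S) = 0.386·3.46·20.6/(35.2+20.6) = 0.4931 d⁻¹.
1/θ_c = 0.4931 − 0.0638 = 0.4293 d⁻¹, so θ_c = 2.330 d.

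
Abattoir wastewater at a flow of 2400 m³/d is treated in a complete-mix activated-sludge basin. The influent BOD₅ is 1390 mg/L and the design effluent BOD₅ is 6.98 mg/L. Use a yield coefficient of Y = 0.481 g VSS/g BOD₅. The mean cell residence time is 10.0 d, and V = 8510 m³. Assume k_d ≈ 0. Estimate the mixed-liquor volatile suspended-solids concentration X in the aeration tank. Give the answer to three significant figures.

Without decay, X = Y Q (S₀−S) θ_c / V = 0.481 × 2400 × (1390 − 6.98) × 10.0 / 8510 = 1876 mg/L.

X ≈ 1880 mg/L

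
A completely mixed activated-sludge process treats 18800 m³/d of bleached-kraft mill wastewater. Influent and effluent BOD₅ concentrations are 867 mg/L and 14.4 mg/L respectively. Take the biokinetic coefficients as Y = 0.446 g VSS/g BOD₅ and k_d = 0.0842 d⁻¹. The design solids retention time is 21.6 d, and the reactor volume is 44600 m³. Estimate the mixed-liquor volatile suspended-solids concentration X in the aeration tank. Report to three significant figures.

X ≈ 1230 mg/L

Solving the biomass balance for X: X = Y Q (S₀−S) θ_c / [V (1+k_d θ_c)] = 0.446 × 18800 × (867 − 14.4) × 21.6 / [44600 × (1 + 0.0842 × 21.6)] = 1228 mg/L.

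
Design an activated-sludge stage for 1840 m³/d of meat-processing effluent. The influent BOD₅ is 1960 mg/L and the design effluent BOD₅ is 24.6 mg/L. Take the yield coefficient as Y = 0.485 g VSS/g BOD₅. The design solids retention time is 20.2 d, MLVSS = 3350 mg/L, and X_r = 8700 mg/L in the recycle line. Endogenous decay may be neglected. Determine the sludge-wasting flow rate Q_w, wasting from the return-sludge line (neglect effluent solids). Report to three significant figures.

Q_w ≈ 199 m³/d

V·X = Y·Q·ΔS·θ_c gives V = 0.485 × 1840 × (1960 − 24.6) × 20.2 / 3350 = 10414 m³.
θ_c = V·X/(Q_w·X_r) when wasting from the recycle, so Q_w = V·X/(θ_c·X_r) = 10414 × 3350 / (20.2 × 8700) = 198.5 m³/d.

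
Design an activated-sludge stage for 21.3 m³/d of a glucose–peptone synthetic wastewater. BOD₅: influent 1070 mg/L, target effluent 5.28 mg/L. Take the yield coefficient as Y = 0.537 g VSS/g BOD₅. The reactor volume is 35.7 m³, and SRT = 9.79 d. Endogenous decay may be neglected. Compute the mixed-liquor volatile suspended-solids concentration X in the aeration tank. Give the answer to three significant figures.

From V·X = Y·Q·(S₀ − S)·θ_c (decay neglected): X = 0.537 × 21.3 × (1070 − 5.28) × 9.79 / 35.7 = 3340 mg/L.

X ≈ 3340 mg/L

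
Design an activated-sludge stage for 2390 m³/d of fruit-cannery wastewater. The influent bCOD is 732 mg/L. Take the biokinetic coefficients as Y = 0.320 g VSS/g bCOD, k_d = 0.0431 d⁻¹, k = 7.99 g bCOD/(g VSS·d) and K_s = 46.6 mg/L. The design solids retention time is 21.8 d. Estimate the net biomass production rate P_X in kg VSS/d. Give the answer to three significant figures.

Effluent substrate depends only on kinetics and SRT: S = K_s(1 + k_d θ_c) / [θ_c(Yk − k_d) − 1] = 46.6 × (1 + 0.0431 × 21.8) / [21.8 × (0.320 × 7.99 − 0.0431) − 1] = 90.38 / 53.80 = 1.680 mg/L.
Correct the yield for decay: Y_obs = Y/(1 + k_d θ_c) = 0.320 / (1 + 0.0431 × 21.8) = 0.320 / 1.940 = 0.1650.
ΔS = 732 − 1.68 = 730.3 mg/L, so the substrate removal rate is 2390 × 730.3/1000 = 1745 kg bCOD/d.
So the net sludge growth is P_X = 0.1650 × 1745 = 288.0 kg VSS/d.

P_X ≈ 288 kg VSS/d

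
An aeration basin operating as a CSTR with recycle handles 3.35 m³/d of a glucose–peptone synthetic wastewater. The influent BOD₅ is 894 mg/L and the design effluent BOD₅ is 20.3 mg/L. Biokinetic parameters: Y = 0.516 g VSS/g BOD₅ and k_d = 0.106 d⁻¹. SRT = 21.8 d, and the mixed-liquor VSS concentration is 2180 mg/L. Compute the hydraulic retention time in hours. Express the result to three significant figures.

τ ≈ 32.7 h

Rearranging the biomass balance for a CMAS with decay, V = Y·Q·ΔS·θ_c / [X·(1+k_d θ_c)] = 0.516 × 3.35 × (894 − 20.3) × 21.8 / [2180 × (1 + 0.106 × 21.8)] = 3.29×10^4 / 7218 = 4.562 m³.
τ = V/Q = 4.562/3.35 = 1.362 d, or 32.68 h.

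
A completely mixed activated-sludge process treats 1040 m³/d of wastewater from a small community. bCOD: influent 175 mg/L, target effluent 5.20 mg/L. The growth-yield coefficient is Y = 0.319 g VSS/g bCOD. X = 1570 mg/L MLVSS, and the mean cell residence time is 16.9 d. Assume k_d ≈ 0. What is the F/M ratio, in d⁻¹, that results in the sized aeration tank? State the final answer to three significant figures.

Biomass mass balance (decay neglected): V·X = Y·Q·(S₀ − S)·θ_c, so V = 0.319 × 1040 × (175 − 5.20) × 16.9 / 1570 = 606.4 m³.
F/M = Q·S₀ / (V·X) = 1040 × 175 / (606.4 × 1570) = 0.1912 g bCOD·(g VSS·d)⁻¹.

F/M ≈ 0.191 d⁻¹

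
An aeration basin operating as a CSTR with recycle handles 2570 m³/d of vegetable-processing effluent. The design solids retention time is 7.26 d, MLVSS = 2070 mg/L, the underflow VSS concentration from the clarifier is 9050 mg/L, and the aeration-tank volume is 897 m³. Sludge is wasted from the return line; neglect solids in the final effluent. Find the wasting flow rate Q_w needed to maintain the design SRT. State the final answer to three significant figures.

Q_w ≈ 28.3 m³/d

θ_c = V·X/(Q_w·X_r) when wasting from the recycle, so Q_w = V·X/(θ_c·X_r) = 897.0 × 2070 / (7.26 × 9050) = 28.26 m³/d.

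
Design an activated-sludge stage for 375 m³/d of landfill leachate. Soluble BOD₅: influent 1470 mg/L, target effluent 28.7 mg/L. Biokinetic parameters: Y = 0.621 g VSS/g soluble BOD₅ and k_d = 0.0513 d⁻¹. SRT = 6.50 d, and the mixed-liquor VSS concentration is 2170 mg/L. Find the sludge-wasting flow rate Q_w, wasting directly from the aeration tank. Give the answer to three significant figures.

Q_w ≈ 116 m³/d

Rearranging the biomass balance for a CMAS with decay, V = Y·Q·ΔS·θ_c / [X·(1+k_d θ_c)] = 0.621 × 375 × (1470 − 28.7) × 6.50 / [2170 × (1 + 0.0513 × 6.50)] = 2.18×10^6 / 2894 = 754.0 m³.
Wasting from the aeration tank: Q_w = V / θ_c = 754.0 / 6.50 = 116.0 m³/d.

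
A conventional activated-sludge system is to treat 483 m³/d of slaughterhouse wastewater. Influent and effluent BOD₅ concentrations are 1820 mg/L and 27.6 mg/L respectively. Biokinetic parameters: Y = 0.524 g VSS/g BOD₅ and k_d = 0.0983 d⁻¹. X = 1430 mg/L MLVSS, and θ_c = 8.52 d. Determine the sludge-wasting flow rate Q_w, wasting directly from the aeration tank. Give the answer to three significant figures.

Q_w ≈ 173 m³/d

Steady-state biomass mass balance: V·X·(1 + k_d·θ_c) = Y·Q·(S₀ − S)·θ_c, so V = 0.524 × 483 × (1820 − 27.6) × 8.52 / [1430 × (1 + 0.0983 × 8.52)] = 3.87×10^6 / 2628 = 1471 m³.
Wasting from the aeration tank: Q_w = V / θ_c = 1471 / 8.52 = 172.6 m³/d.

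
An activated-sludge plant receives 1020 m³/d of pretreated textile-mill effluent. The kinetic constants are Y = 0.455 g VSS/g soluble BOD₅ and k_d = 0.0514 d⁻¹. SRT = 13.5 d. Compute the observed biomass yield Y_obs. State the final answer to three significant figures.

Y_obs ≈ 0.269 g VSS/g soluble BOD₅

Y_obs = Y / (1 + k_d θ_c) = 0.455 / (1 + 0.0514 × 13.5) = 0.455 / 1.694 = 0.2686.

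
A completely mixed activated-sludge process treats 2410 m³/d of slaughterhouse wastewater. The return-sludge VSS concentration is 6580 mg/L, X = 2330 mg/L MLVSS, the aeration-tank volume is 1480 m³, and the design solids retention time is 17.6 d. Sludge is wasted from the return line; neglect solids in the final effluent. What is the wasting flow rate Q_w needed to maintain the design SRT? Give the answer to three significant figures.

Q_w ≈ 29.8 m³/d

Q_w = (V·X)/(θ_c X_r) = 1480 × 2330 / (17.6 × 6580) = 29.78 m³/d.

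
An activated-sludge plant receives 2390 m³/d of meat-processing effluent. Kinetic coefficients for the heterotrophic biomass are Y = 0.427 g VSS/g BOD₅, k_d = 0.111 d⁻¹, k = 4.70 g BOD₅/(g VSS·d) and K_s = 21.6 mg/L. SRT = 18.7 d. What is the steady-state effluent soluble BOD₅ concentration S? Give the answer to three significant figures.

Effluent substrate depends only on kinetics and SRT: S = K_s(1 + k_d θ_c) / [θ_c(Yk − k_d) − 1] = 21.6 × (1 + 0.111 × 18.7) / [18.7 × (0.427 × 4.70 − 0.111) − 1] = 66.44 / 34.45 = 1.928 mg/L.

S ≈ 1.93 mg/L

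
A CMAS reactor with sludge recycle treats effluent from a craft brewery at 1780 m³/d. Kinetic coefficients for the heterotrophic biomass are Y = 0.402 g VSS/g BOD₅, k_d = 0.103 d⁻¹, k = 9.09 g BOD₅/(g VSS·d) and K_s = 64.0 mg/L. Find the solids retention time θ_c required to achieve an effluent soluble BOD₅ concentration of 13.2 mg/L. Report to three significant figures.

θ_c ≈ 1.92 d

At the target effluent, Y k S/(K_s+S) = 0.402×9.09×13.2/77.20 = 0.6248 d⁻¹.
Then 1/θ_c = μ − k_d = 0.6248 − 0.103 = 0.5218 d⁻¹, giving θ_c = 1.916 d.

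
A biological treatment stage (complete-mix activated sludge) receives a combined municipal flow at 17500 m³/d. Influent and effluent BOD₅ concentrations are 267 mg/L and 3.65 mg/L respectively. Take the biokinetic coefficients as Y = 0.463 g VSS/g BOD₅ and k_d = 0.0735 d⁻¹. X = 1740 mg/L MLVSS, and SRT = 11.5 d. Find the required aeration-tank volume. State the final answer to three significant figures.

Rearranging the biomass balance for a CMAS with decay, V = Y·Q·ΔS·θ_c / [X·(1+k_d θ_c)] = 0.463 × 17500 × (267 − 3.65) × 11.5 / [1740 × (1 + 0.0735 × 11.5)] = 2.45×10^7 / 3211 = 7643 m³.

V ≈ 7640 m³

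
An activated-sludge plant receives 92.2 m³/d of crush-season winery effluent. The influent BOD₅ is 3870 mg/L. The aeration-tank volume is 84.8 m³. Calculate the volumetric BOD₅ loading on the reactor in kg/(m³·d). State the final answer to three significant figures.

L_v ≈ 4.21 kg BOD₅/(m³·d)

Applied BOD₅ load per unit volume = Q·S₀/V = (92.2 × 3870/1000)/84.80 = 4.208 kg BOD₅·m⁻³·d⁻¹.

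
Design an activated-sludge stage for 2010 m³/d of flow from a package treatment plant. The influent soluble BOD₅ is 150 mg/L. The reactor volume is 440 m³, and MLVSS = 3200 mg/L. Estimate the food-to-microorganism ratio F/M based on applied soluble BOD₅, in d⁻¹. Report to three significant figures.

Food-to-microorganism ratio F/M = Q S₀ / (V X) = 2010 × 150 / (440.0 × 3200) = 0.2141 d⁻¹.

F/M ≈ 0.214 d⁻¹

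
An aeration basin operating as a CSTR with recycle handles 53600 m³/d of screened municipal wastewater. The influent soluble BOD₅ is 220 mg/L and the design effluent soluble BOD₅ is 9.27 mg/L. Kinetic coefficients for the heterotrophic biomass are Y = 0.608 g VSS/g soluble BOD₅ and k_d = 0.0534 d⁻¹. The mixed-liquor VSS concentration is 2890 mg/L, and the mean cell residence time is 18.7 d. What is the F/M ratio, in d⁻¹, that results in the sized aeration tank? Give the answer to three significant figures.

Rearranging the biomass balance for a CMAS with decay, V = Y·Q·ΔS·θ_c / [X·(1+k_d θ_c)] = 0.608 × 53600 × (220 − 9.27) × 18.7 / [2890 × (1 + 0.0534 × 18.7)] = 1.28×10^8 / 5776 = 22234 m³.
Food-to-microorganism ratio F/M = Q S₀ / (V X) = 53600 × 220 / (22234 × 2890) = 0.1835 d⁻¹.

F/M ≈ 0.184 d⁻¹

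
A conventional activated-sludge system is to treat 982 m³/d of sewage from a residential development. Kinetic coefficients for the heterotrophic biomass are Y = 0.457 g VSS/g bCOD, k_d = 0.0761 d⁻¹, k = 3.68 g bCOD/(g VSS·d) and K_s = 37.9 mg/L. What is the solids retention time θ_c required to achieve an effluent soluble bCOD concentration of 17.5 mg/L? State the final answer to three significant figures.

Specific growth rate at S = 17.5 mg/L: μ = YkS/(K_s+S) = 0.457·3.68·17.5/(37.9+17.5) = 0.5312 d⁻¹.
θ_c = 1/(μ − k_d) = 1/(0.5312 − 0.0761) = 1/0.4551 = 2.197 d.

θ_c ≈ 2.20 d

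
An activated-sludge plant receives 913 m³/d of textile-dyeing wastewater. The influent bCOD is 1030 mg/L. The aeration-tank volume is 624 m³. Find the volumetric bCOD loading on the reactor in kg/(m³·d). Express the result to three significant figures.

L_v = Q S₀ / V = 913 × 1030 × 10⁻³ / 624.0 = 1.507 kg/(m³·d).

L_v ≈ 1.51 kg bCOD/(m³·d)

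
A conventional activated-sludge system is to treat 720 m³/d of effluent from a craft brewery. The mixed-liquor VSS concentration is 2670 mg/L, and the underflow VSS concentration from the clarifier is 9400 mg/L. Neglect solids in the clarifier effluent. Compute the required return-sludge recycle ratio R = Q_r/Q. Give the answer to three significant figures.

R = Q_r/Q = X/(X_r − X) = 2670 / (9400 − 2670) = 0.3967.

R ≈ 0.397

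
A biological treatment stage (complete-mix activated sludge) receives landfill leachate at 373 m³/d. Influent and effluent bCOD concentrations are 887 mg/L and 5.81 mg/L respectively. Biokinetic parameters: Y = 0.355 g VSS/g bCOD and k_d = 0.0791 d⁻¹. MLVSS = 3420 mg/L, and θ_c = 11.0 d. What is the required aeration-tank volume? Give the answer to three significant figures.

V ≈ 201 m³

Rearranging the biomass balance for a CMAS with decay, V = Y·Q·ΔS·θ_c / [X·(1+k_d θ_c)] = 0.355 × 373 × (887 − 5.81) × 11.0 / [3420 × (1 + 0.0791 × 11.0)] = 1.28×10^6 / 6396 = 200.7 m³.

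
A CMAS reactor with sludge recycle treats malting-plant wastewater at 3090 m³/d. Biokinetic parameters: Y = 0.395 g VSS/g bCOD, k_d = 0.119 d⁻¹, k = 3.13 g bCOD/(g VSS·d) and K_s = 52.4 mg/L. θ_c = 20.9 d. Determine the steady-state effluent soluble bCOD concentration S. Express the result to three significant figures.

Effluent substrate depends only on kinetics and SRT: S = K_s(1 + k_d θ_c) / [θ_c(Yk − k_d) − 1] = 52.4 × (1 + 0.119 × 20.9) / [20.9 × (0.395 × 3.13 − 0.119) − 1] = 182.7 / 22.35 = 8.175 mg/L.

S ≈ 8.17 mg/L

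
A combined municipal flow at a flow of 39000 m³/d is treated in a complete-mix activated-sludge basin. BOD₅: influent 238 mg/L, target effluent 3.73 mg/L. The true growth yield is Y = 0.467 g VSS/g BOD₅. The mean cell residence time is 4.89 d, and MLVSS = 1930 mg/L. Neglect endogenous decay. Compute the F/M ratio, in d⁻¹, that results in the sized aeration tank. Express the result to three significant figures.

Biomass mass balance (decay neglected): V·X = Y·Q·(S₀ − S)·θ_c, so V = 0.467 × 39000 × (238 − 3.73) × 4.89 / 1930 = 10811 m³.
F/M = applied load / biomass = Q·S₀/(V·X) = 39000 × 238 / (10811 × 1930) = 0.4449 d⁻¹.

F/M ≈ 0.445 d⁻¹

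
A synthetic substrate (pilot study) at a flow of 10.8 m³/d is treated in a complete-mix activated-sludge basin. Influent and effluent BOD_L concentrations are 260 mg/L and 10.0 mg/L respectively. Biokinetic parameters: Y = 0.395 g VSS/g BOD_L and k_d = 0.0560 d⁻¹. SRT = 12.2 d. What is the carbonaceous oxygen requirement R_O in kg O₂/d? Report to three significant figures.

The observed yield is Y_obs = Y/(1 + k_d·θ_c) = 0.395 / (1 + 0.0560 × 12.2) = 0.395 / 1.683 = 0.2347 g VSS per g BOD_L removed.
Substrate removed = Q·(S₀ − S) = 10.8 m³/d × (260 − 10.0) g/m³ = 2.7×10^3 g/d = 2.700 kg/d.
Biomass synthesised: P_X = Y_obs × 2.700 = 0.6336 kg VSS/d.
R_O = Q·ΔS − 1.42 P_X = 2.700 − 0.8997 = 1.800 kg O₂/d.

R_O ≈ 1.80 kg O₂/d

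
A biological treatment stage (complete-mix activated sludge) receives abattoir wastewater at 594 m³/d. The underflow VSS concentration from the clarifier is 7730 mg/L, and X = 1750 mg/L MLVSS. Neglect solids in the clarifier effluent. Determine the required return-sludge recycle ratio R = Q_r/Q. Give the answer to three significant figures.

Mass balance around the secondary clarifier (neglecting effluent solids): R = X / (X_r − X) = 1750 / (7730 − 1750) = 0.2926.

R ≈ 0.293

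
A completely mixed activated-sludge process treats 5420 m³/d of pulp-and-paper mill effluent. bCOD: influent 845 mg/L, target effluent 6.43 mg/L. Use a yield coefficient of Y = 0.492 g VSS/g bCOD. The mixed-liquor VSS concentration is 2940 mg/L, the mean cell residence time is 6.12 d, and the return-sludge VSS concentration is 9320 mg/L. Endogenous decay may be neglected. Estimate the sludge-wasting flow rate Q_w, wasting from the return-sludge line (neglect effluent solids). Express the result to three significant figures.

Q_w ≈ 240 m³/d

V·X = Y·Q·ΔS·θ_c gives V = 0.492 × 5420 × (845 − 6.43) × 6.12 / 2940 = 4655 m³.
Wasting from the return line (neglecting effluent solids): Q_w = V·X / (θ_c·X_r) = 4655 × 2940 / (6.12 × 9320) = 239.9 m³/d.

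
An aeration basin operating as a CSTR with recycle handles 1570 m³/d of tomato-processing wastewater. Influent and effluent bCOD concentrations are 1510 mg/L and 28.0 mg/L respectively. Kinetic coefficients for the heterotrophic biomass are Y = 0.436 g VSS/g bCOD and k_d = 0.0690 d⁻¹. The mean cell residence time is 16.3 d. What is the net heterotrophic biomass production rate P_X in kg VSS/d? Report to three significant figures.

P_X ≈ 477 kg VSS/d

The observed yield is Y_obs = Y/(1 + k_d·θ_c) = 0.436 / (1 + 0.0690 × 16.3) = 0.436 / 2.125 = 0.2052 g VSS per g bCOD removed.
ΔS = 1510 − 28.0 = 1482 mg/L, so the substrate removal rate is 1570 × 1482/1000 = 2327 kg bCOD/d.
Biomass produced: P_X = Y_obs·Q·ΔS = 0.2052 × 2327 ≈ 477.5 kg VSS/d.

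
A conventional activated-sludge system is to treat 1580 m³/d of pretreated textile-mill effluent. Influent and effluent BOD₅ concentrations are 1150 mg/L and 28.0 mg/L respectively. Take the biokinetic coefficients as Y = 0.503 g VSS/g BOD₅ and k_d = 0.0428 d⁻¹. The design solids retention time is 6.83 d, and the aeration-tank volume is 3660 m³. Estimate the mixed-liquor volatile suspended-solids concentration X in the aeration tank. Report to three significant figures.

X ≈ 1290 mg/L

From V·X·(1 + k_d·θ_c) = Y·Q·(S₀ − S)·θ_c: X = 0.503 × 1580 × (1150 − 28.0) × 6.83 / [3660 × (1 + 0.0428 × 6.83)] = 1288 mg/L.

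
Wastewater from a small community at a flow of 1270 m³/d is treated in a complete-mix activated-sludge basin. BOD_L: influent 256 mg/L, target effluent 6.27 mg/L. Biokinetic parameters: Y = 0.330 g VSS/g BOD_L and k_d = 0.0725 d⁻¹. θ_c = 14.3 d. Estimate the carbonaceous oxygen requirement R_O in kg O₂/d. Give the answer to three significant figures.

Correct the yield for decay: Y_obs = Y/(1 + k_d θ_c) = 0.330 / (1 + 0.0725 × 14.3) = 0.330 / 2.037 = 0.1620.
Mass of BOD_L removed per day: Q(S₀ − S) = 1270 × 249.7 g/m³ = 317.2 kg/d.
P_X = Y_obs·Q·(S₀ − S) = 0.1620 × 317.2 = 51.39 kg VSS/d.
Carbonaceous O₂ demand = substrate oxidised − cell-mass equivalent = 317.2 − 1.42 × 51.39 = 244.2 kg O₂/d.

R_O ≈ 244 kg O₂/d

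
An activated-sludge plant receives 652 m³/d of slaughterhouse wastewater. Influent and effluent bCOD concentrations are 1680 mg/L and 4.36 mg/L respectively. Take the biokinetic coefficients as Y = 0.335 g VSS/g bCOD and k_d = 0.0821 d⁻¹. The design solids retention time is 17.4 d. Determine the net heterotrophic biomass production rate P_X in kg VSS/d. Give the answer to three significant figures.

The observed yield is Y_obs = Y/(1 + k_d·θ_c) = 0.335 / (1 + 0.0821 × 17.4) = 0.335 / 2.429 = 0.1379 g VSS per g bCOD removed.
Mass of bCOD removed per day: Q(S₀ − S) = 652 × 1676 g/m³ = 1093 kg/d.
So the net sludge growth is P_X = 0.1379 × 1093 = 150.7 kg VSS/d.

P_X ≈ 151 kg VSS/d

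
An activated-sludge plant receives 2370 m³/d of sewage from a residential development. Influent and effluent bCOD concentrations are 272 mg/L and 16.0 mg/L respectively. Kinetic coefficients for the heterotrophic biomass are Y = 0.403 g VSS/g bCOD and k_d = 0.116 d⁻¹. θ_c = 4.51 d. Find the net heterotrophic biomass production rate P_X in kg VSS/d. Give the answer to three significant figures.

P_X ≈ 161 kg VSS/d

Observed yield with endogenous decay: Y_obs = Y / (1 + k_d·θ_c) = 0.403 / (1 + 0.116 × 4.51) = 0.403 / 1.523 = 0.2646 g VSS/g bCOD.
Mass of bCOD removed per day: Q(S₀ − S) = 2370 × 256.0 g/m³ = 606.7 kg/d.
P_X = Y_obs · Q(S₀ − S) = 0.2646 × 606.7 = 160.5 kg VSS/d.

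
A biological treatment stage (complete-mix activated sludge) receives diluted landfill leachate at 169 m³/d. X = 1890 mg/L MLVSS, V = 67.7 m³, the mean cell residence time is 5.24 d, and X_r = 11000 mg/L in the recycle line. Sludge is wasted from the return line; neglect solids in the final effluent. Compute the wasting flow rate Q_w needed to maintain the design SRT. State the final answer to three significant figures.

Q_w ≈ 2.22 m³/d

Q_w = (V·X)/(θ_c X_r) = 67.70 × 1890 / (5.24 × 11000) = 2.220 m³/d.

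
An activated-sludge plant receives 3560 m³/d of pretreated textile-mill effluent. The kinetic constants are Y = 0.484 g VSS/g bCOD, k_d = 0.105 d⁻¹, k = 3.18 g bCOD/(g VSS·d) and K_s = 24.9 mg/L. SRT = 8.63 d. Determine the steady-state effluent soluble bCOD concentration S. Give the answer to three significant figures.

Effluent substrate depends only on kinetics and SRT: S = K_s(1 + k_d θ_c) / [θ_c(Yk − k_d) − 1] = 24.9 × (1 + 0.105 × 8.63) / [8.63 × (0.484 × 3.18 − 0.105) − 1] = 47.46 / 11.38 = 4.172 mg/L.

S ≈ 4.17 mg/L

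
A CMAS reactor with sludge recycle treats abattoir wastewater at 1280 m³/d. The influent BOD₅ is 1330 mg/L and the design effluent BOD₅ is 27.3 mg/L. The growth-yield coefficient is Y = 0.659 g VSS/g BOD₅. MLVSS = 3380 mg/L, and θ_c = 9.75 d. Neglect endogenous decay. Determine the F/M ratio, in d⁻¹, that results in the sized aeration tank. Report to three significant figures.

V·X = Y·Q·ΔS·θ_c gives V = 0.659 × 1280 × (1330 − 27.3) × 9.75 / 3380 = 3170 m³.
Food-to-microorganism ratio F/M = Q S₀ / (V X) = 1280 × 1330 / (3170 × 3380) = 0.1589 d⁻¹.

F/M ≈ 0.159 d⁻¹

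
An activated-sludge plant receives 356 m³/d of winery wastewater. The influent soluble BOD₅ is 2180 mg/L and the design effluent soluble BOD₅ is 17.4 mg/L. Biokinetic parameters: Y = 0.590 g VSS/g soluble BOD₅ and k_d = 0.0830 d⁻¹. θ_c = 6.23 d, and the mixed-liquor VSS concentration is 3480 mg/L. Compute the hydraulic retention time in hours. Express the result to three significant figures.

Steady-state biomass mass balance: V·X·(1 + k_d·θ_c) = Y·Q·(S₀ − S)·θ_c, so V = 0.590 × 356 × (2180 − 17.4) × 6.23 / [3480 × (1 + 0.0830 × 6.23)] = 2.83×10^6 / 5279 = 536.0 m³.
HRT = V/Q = 536.0 m³ / 356 m³·d⁻¹ = 1.506 d × 24 = 36.14 h.

τ ≈ 36.1 h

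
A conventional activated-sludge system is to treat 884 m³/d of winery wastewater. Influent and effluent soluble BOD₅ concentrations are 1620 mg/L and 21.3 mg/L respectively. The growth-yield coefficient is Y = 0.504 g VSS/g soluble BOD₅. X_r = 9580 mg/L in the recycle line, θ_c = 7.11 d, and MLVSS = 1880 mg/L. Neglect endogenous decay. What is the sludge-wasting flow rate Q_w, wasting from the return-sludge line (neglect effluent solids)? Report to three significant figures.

V·X = Y·Q·ΔS·θ_c gives V = 0.504 × 884 × (1620 − 21.3) × 7.11 / 1880 = 2694 m³.
Q_w = (V·X)/(θ_c X_r) = 2694 × 1880 / (7.11 × 9580) = 74.35 m³/d.

Q_w ≈ 74.4 m³/d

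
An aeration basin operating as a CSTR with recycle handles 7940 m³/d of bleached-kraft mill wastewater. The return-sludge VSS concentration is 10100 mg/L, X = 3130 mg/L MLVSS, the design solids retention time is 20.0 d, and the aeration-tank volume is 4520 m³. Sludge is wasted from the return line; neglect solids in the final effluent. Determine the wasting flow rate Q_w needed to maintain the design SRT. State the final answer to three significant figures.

θ_c = V·X/(Q_w·X_r) when wasting from the recycle, so Q_w = V·X/(θ_c·X_r) = 4520 × 3130 / (20.0 × 10100) = 70.04 m³/d.

Q_w ≈ 70.0 m³/d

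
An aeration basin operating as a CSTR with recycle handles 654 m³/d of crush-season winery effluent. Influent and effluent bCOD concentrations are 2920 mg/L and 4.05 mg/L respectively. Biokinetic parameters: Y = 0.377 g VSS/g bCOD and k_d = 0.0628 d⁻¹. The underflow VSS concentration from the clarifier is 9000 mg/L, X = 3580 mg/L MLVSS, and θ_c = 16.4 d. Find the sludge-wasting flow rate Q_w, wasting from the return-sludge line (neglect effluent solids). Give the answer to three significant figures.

From the SRT design equation V = Y Q (S₀−S) θ_c / [X (1 + k_d θ_c)] = 0.377 × 654 × (2920 − 4.05) × 16.4 / [3580 × (1 + 0.0628 × 16.4)] = 1.18×10^7 / 7267 = 1622 m³.
θ_c = V·X/(Q_w·X_r) when wasting from the recycle, so Q_w = V·X/(θ_c·X_r) = 1622 × 3580 / (16.4 × 9000) = 39.35 m³/d.

Q_w ≈ 39.4 m³/d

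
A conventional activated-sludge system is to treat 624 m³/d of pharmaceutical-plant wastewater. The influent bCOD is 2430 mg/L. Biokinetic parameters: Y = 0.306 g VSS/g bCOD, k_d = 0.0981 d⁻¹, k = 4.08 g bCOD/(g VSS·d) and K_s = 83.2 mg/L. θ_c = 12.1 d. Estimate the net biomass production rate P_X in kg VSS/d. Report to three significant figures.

Effluent substrate depends only on kinetics and SRT: S = K_s(1 + k_d θ_c) / [θ_c(Yk − k_d) − 1] = 83.2 × (1 + 0.0981 × 12.1) / [12.1 × (0.306 × 4.08 − 0.0981) − 1] = 182.0 / 12.92 = 14.08 mg/L.
Y_obs = Y / (1 + k_d θ_c) = 0.306 / (1 + 0.0981 × 12.1) = 0.306 / 2.187 = 0.1399.
ΔS = 2430 − 14.1 = 2416 mg/L, so the substrate removal rate is 624 × 2416/1000 = 1508 kg bCOD/d.
Biomass produced: P_X = Y_obs·Q·ΔS = 0.1399 × 1508 ≈ 210.9 kg VSS/d.

P_X ≈ 211 kg VSS/d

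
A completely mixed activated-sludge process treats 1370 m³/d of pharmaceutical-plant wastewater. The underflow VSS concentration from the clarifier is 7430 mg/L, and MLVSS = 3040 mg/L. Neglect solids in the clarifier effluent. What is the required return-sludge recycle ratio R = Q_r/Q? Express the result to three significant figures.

R ≈ 0.692

R = Q_r/Q = X/(X_r − X) = 3040 / (7430 − 3040) = 0.6925.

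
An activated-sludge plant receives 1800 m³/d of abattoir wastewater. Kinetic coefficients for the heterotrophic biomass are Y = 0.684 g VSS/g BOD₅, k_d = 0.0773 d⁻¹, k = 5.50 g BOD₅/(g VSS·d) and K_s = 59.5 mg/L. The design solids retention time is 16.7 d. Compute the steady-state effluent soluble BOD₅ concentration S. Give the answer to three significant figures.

From the Monod/SRT balance for a CMAS, S = K_s·(1+k_d θ_c)/[θ_c·(Y k − k_d) − 1] = 59.5 × (1 + 0.0773 × 16.7) / [16.7 × (0.684 × 5.50 − 0.0773) − 1] = 136.3 / 60.53 = 2.252 mg/L.

S ≈ 2.25 mg/L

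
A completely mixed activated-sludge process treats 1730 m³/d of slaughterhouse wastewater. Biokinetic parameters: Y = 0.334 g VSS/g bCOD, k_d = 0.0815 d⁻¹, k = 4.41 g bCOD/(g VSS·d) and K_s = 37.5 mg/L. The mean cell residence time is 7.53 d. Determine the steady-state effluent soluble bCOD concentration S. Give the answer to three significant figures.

S ≈ 6.38 mg/L

Effluent substrate depends only on kinetics and SRT: S = K_s(1 + k_d θ_c) / [θ_c(Yk − k_d) − 1] = 37.5 × (1 + 0.0815 × 7.53) / [7.53 × (0.334 × 4.41 − 0.0815) − 1] = 60.51 / 9.478 = 6.385 mg/L.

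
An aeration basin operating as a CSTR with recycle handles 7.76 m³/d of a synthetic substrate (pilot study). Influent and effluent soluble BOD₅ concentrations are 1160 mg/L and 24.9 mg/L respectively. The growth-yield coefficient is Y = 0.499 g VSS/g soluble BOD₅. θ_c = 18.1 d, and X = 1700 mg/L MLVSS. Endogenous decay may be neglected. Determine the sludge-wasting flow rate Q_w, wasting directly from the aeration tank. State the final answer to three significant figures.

Biomass mass balance (decay neglected): V·X = Y·Q·(S₀ − S)·θ_c, so V = 0.499 × 7.76 × (1160 − 24.9) × 18.1 / 1700 = 46.80 m³.
For wasting at MLVSS concentration, Q_w = V/θ_c = 46.80/18.1 = 2.586 m³/d.

Q_w ≈ 2.59 m³/d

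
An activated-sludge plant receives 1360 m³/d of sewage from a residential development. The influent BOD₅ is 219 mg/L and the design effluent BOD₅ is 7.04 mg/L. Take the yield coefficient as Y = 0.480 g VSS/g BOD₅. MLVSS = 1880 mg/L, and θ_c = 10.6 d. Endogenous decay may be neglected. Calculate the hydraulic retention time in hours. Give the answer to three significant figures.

τ ≈ 13.8 h

Biomass mass balance (decay neglected): V·X = Y·Q·(S₀ − S)·θ_c, so V = 0.480 × 1360 × (219 − 7.04) × 10.6 / 1880 = 780.2 m³.
τ = V/Q = 780.2/1360 = 0.5736 d, or 13.77 h.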